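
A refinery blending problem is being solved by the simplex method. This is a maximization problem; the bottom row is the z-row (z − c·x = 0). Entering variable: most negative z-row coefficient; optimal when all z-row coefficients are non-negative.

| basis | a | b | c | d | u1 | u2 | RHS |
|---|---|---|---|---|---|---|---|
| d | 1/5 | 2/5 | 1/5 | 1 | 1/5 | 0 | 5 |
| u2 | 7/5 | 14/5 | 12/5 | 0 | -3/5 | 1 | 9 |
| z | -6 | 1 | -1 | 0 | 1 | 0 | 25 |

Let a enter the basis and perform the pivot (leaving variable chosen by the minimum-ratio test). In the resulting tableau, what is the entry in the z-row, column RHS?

Ratio test on column a — row 1: 5/(1/5) = 25; row 2: 9/(7/5) = 45/7. Minimum is 45/7 at row 2 (u2 leaves); pivot element 7/5.
Divide row 2 by 7/5; eliminate column a from the other rows.
z-row update in column RHS: 25 − (-6)·(45/7) = 445/7.

445/7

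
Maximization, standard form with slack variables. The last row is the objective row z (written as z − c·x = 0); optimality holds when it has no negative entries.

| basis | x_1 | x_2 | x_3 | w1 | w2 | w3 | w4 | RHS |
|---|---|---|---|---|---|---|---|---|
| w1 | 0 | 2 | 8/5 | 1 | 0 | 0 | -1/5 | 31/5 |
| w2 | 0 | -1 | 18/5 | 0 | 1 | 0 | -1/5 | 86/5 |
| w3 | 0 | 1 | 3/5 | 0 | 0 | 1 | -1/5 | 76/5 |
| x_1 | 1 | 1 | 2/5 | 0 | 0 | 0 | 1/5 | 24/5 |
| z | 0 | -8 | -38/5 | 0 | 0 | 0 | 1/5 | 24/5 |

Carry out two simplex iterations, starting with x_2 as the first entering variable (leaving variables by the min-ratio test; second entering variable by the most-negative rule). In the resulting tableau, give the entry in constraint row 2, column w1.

Ratio test on column x_2 — row 1: (31/5)/2 = 31/10; row 2: entry -1 ≤ 0; row 3: (76/5)/1 = 76/5; row 4: (24/5)/1 = 24/5. Minimum is 31/10 at row 1 (w1 leaves); pivot element 2.
Divide row 1 by 2; eliminate column x_2 from the other rows.
Second iteration: most negative z-row entry is -6/5 in column x_3, so x_3 enters.
Ratio test on column x_3 — row 1: (31/10)/(4/5) = 31/8; row 2: (203/10)/(22/5) = 203/44; row 3: entry -1/5 ≤ 0; row 4: entry -2/5 ≤ 0. Minimum is 31/8 at row 1 (x_2 leaves); pivot element 4/5.
Divide row 1 by 4/5; eliminate column x_3 from the other rows.
After both pivots, the entry at constraint row 2, column w1 is -9/4.

-9/4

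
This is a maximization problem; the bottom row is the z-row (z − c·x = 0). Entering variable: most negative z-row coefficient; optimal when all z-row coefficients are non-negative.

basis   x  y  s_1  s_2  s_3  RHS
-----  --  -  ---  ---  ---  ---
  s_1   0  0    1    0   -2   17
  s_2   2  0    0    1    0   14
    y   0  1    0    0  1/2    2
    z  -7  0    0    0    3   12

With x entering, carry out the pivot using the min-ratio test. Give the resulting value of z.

61

Ratio test on column x — row 1: entry 0 ≤ 0; row 2: 14/2 = 7; row 3: entry 0 ≤ 0. Minimum is 7 at row 2 (s_2 leaves); pivot element 2.
Pivot on row 2; the z-row RHS becomes 12 − (-7)·7 = 61.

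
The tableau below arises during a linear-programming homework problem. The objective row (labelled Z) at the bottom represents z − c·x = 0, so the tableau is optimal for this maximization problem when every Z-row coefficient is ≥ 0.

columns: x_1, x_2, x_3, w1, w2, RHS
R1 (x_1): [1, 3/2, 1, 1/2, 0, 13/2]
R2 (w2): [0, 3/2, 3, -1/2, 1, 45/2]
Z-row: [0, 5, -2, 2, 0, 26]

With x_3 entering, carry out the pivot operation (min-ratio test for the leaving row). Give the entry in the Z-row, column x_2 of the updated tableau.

Ratio test on column x_3 — row 1: (13/2)/1 = 13/2; row 2: (45/2)/3 = 15/2. Minimum is 13/2 at row 1 (x_1 leaves); pivot element 1.
Divide row 1 by 1; eliminate column x_3 from the other rows.
Z-row update in column x_2: 5 − (-2)·(3/2) = 8.

8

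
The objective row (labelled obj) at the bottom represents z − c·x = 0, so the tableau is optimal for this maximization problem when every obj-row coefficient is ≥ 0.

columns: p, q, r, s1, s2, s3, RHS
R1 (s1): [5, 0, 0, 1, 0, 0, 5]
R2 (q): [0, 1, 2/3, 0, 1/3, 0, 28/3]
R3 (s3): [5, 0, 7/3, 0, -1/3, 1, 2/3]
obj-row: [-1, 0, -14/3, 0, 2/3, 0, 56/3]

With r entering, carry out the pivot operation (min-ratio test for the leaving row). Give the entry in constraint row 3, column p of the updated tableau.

15/7

Ratio test on column r — row 1: entry 0 ≤ 0; row 2: (28/3)/(2/3) = 14; row 3: (2/3)/(7/3) = 2/7. Minimum is 2/7 at row 3 (s3 leaves); pivot element 7/3.
Divide row 3 by 7/3; eliminate column r from the other rows.
In the new row 3, the p entry is the old entry divided by the pivot: 5/(7/3) = 15/7.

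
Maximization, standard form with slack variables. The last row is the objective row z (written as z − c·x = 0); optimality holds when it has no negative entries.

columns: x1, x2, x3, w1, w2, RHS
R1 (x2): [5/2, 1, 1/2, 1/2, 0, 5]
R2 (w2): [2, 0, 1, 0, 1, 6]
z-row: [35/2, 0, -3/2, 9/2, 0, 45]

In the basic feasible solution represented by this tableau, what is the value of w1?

w1 is not in the basis, so in the current basic feasible solution w1 = 0.

0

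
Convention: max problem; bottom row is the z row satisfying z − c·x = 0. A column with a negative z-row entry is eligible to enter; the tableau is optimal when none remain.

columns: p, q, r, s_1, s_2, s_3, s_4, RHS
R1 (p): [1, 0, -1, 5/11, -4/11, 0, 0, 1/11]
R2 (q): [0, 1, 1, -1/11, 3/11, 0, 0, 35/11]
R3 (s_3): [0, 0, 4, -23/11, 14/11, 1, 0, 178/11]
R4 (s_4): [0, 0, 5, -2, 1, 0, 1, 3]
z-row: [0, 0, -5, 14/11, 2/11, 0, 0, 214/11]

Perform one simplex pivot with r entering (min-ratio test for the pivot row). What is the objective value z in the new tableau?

247/11

Ratio test on column r — row 1: entry -1 ≤ 0; row 2: (35/11)/1 = 35/11; row 3: (178/11)/4 = 89/22; row 4: 3/5 = 3/5. Minimum is 3/5 at row 4 (s_4 leaves); pivot element 5.
Pivot on row 4; the z-row RHS becomes 214/11 − (-5)·(3/5) = 247/11.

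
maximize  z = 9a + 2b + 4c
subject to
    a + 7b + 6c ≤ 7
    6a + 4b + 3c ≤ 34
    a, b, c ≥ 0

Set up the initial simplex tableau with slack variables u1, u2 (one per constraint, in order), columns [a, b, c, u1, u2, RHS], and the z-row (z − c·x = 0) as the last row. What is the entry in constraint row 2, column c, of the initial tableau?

Constraint 2 has coefficient 3 on c.

3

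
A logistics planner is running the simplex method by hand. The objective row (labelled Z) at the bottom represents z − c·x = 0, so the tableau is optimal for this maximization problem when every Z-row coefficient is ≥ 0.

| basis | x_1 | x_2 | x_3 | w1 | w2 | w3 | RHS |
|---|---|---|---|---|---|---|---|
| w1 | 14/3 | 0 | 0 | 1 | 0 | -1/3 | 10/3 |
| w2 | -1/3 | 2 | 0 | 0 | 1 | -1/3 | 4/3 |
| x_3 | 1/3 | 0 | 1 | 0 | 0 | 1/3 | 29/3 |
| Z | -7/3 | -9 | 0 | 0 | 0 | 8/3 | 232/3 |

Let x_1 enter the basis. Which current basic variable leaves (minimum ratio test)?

w1

Column x_1 entries and ratios — w1: (10/3)/(14/3) = 5/7; w2: -1/3 ≤ 0, skip; x_3: (29/3)/(1/3) = 29.
Smallest ratio is 5/7 in the row of w1, so w1 leaves.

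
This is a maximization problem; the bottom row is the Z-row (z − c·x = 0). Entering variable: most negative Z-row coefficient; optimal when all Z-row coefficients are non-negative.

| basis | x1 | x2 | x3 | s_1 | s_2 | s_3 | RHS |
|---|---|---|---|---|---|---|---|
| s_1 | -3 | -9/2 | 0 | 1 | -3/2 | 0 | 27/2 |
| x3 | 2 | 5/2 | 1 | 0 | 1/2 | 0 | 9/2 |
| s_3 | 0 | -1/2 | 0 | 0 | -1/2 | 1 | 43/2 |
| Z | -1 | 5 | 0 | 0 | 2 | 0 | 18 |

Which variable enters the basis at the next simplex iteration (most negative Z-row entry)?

Negative Z-row entries: x1: -1.
The most negative is -1 in column x1, so x1 enters.

x1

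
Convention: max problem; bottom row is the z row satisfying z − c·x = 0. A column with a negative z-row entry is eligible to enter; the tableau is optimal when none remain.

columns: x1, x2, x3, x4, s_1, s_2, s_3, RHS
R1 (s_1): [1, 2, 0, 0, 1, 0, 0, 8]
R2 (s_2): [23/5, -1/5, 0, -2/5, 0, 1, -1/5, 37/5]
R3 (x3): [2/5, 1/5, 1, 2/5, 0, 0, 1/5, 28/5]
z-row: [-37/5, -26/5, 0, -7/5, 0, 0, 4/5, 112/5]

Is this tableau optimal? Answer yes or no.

The z-row has a negative entry -37/5 in column x1, so it is not optimal.

no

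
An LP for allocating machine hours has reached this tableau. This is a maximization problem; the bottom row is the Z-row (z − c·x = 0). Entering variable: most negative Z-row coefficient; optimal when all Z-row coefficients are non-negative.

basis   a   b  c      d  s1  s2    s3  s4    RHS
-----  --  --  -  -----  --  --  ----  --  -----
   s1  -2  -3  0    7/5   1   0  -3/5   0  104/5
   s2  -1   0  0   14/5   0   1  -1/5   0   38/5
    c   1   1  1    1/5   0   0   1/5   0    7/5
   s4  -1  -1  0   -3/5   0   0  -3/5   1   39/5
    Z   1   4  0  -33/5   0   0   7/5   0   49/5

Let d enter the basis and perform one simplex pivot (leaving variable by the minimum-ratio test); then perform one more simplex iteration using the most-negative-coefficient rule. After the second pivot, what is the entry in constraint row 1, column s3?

Ratio test on column d — row 1: (104/5)/(7/5) = 104/7; row 2: (38/5)/(14/5) = 19/7; row 3: (7/5)/(1/5) = 7; row 4: entry -3/5 ≤ 0. Minimum is 19/7 at row 2 (s2 leaves); pivot element 14/5.
Divide row 2 by 14/5; eliminate column d from the other rows.
Second iteration: most negative Z-row entry is -19/14 in column a, so a enters.
Ratio test on column a — row 1: entry -3/2 ≤ 0; row 2: entry -5/14 ≤ 0; row 3: (6/7)/(15/14) = 4/5; row 4: entry -17/14 ≤ 0. Minimum is 4/5 at row 3 (c leaves); pivot element 15/14.
Divide row 3 by 15/14; eliminate column a from the other rows.
After both pivots, the entry at constraint row 1, column s3 is -1/5.

-1/5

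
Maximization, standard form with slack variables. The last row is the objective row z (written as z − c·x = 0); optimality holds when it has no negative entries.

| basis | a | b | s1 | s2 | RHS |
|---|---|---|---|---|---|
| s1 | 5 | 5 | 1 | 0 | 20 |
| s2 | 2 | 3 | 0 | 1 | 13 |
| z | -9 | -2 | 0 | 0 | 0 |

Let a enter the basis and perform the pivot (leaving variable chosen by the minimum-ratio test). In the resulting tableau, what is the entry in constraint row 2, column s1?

Ratio test on column a — row 1: 20/5 = 4; row 2: 13/2 = 13/2. Minimum is 4 at row 1 (s1 leaves); pivot element 5.
Divide row 1 by 5; eliminate column a from the other rows.
Row 2 update in column s1: 0 − 2·(1/5) = -2/5.

-2/5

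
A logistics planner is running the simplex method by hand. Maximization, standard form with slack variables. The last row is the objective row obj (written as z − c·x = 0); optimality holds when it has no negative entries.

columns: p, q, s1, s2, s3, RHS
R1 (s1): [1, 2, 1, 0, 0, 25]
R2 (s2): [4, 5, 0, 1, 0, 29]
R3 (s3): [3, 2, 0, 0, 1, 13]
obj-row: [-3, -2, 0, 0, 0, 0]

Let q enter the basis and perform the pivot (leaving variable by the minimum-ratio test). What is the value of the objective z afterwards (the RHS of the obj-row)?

58/5

Ratio test on column q — row 1: 25/2 = 25/2; row 2: 29/5 = 29/5; row 3: 13/2 = 13/2. Minimum is 29/5 at row 2 (s2 leaves); pivot element 5.
Pivot on row 2; the obj-row RHS becomes 0 − (-2)·(29/5) = 58/5.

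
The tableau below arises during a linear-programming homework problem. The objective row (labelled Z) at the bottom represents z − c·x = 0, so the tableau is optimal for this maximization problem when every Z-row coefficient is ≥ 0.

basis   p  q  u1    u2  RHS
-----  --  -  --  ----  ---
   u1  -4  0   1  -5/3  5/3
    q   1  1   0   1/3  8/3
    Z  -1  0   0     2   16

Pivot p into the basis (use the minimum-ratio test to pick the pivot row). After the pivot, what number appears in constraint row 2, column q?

Ratio test on column p — row 1: entry -4 ≤ 0; row 2: (8/3)/1 = 8/3. Minimum is 8/3 at row 2 (q leaves); pivot element 1.
Divide row 2 by 1; eliminate column p from the other rows.
In the new row 2, the q entry is the old entry divided by the pivot: 1/1 = 1.

1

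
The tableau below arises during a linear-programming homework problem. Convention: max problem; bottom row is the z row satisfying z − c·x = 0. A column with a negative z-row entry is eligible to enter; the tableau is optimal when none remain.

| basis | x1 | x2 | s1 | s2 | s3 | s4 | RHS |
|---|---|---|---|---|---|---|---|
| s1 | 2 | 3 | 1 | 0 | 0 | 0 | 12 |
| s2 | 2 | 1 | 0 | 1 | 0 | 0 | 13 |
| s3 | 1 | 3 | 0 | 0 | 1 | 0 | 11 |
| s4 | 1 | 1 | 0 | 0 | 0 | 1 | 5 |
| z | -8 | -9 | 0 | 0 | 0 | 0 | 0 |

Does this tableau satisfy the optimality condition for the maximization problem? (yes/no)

no

The z-row has a negative entry -9 in column x2, so it is not optimal.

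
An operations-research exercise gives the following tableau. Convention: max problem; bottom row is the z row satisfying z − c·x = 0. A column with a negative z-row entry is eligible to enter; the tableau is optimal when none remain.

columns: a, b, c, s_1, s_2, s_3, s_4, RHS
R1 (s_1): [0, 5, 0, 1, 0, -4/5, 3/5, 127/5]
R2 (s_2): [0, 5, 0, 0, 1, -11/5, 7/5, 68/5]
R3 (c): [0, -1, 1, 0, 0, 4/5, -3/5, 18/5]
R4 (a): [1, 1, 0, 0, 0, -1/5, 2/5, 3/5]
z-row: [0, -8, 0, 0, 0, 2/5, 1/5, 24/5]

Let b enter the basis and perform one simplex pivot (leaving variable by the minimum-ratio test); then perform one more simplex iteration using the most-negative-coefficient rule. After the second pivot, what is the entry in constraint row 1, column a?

Ratio test on column b — row 1: (127/5)/5 = 127/25; row 2: (68/5)/5 = 68/25; row 3: entry -1 ≤ 0; row 4: (3/5)/1 = 3/5. Minimum is 3/5 at row 4 (a leaves); pivot element 1.
Divide row 4 by 1; eliminate column b from the other rows.
Second iteration: most negative z-row entry is -6/5 in column s_3, so s_3 enters.
Ratio test on column s_3 — row 1: (112/5)/(1/5) = 112; row 2: entry -6/5 ≤ 0; row 3: (21/5)/(3/5) = 7; row 4: entry -1/5 ≤ 0. Minimum is 7 at row 3 (c leaves); pivot element 3/5.
Divide row 3 by 3/5; eliminate column s_3 from the other rows.
After both pivots, the entry at constraint row 1, column a is -16/3.

-16/3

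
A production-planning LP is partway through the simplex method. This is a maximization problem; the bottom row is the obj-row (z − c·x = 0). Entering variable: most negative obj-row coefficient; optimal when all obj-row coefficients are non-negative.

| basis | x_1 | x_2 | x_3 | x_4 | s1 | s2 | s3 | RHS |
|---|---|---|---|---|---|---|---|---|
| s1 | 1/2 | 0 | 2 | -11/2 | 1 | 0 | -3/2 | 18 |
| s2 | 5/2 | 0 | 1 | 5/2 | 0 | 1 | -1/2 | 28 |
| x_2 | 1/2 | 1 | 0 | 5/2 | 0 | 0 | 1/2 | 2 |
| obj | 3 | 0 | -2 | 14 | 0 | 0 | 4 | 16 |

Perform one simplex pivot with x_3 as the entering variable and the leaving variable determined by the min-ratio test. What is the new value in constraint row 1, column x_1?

1/4

Ratio test on column x_3 — row 1: 18/2 = 9; row 2: 28/1 = 28; row 3: entry 0 ≤ 0. Minimum is 9 at row 1 (s1 leaves); pivot element 2.
Divide row 1 by 2; eliminate column x_3 from the other rows.
In the new row 1, the x_1 entry is the old entry divided by the pivot: (1/2)/2 = 1/4.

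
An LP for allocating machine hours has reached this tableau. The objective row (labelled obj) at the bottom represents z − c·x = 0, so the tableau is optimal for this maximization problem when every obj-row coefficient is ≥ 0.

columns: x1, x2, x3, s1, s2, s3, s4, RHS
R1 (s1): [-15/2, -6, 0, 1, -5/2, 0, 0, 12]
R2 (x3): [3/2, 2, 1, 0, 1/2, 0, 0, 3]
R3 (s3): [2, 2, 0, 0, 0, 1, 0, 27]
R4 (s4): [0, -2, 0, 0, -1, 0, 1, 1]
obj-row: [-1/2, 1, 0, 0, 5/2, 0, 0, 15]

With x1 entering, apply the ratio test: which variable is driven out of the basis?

x3

Column x1 entries and ratios — s1: -15/2 ≤ 0, skip; x3: 3/(3/2) = 2; s3: 27/2 = 27/2; s4: 0 ≤ 0, skip.
Smallest ratio is 2 in the row of x3, so x3 leaves.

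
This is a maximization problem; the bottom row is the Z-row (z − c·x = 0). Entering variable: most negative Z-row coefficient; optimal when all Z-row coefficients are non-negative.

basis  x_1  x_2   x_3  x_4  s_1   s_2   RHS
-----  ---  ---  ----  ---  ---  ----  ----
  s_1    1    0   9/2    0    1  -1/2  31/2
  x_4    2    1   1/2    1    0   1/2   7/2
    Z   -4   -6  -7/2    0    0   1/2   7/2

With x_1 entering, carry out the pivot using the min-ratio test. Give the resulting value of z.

Ratio test on column x_1 — row 1: (31/2)/1 = 31/2; row 2: (7/2)/2 = 7/4. Minimum is 7/4 at row 2 (x_4 leaves); pivot element 2.
Pivot on row 2; the Z-row RHS becomes 7/2 − (-4)·(7/4) = 21/2.

21/2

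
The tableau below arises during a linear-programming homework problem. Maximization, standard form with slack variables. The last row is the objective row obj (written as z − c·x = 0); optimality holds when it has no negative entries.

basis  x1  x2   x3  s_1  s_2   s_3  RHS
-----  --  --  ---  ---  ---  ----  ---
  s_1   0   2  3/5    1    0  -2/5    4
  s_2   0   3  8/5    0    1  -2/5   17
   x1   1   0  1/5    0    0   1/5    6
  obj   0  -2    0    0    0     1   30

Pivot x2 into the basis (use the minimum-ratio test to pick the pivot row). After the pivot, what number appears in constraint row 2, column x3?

Ratio test on column x2 — row 1: 4/2 = 2; row 2: 17/3 = 17/3; row 3: entry 0 ≤ 0. Minimum is 2 at row 1 (s_1 leaves); pivot element 2.
Divide row 1 by 2; eliminate column x2 from the other rows.
Row 2 update in column x3: 8/5 − 3·(3/10) = 7/10.

7/10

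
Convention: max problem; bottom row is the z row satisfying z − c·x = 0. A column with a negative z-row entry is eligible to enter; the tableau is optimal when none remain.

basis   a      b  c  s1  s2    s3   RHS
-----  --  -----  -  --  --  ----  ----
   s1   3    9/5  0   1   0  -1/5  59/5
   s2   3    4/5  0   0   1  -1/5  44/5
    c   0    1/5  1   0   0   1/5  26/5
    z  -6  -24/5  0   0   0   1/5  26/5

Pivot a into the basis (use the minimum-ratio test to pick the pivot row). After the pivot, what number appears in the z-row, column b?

-16/5

Ratio test on column a — row 1: (59/5)/3 = 59/15; row 2: (44/5)/3 = 44/15; row 3: entry 0 ≤ 0. Minimum is 44/15 at row 2 (s2 leaves); pivot element 3.
Divide row 2 by 3; eliminate column a from the other rows.
z-row update in column b: -24/5 − (-6)·(4/15) = -16/5.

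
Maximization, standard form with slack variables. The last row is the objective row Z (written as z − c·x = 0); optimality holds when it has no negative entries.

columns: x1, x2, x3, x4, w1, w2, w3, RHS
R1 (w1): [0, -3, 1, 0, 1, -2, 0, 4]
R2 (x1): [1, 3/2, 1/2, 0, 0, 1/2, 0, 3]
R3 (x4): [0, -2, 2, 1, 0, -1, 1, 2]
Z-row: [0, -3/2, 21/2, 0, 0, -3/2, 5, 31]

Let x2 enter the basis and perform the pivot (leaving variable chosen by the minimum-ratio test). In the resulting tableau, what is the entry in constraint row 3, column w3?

Ratio test on column x2 — row 1: entry -3 ≤ 0; row 2: 3/(3/2) = 2; row 3: entry -2 ≤ 0. Minimum is 2 at row 2 (x1 leaves); pivot element 3/2.
Divide row 2 by 3/2; eliminate column x2 from the other rows.
Row 3 update in column w3: 1 − (-2)·0 = 1.

1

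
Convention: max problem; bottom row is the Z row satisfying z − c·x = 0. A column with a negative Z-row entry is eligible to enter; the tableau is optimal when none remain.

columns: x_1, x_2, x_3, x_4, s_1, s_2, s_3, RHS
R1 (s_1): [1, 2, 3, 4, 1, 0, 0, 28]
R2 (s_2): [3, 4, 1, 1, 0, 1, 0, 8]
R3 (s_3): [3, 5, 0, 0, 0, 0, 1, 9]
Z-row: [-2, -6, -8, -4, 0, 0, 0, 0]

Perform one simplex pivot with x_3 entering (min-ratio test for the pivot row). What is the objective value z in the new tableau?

Ratio test on column x_3 — row 1: 28/3 = 28/3; row 2: 8/1 = 8; row 3: entry 0 ≤ 0. Minimum is 8 at row 2 (s_2 leaves); pivot element 1.
Pivot on row 2; the Z-row RHS becomes 0 − (-8)·8 = 64.

64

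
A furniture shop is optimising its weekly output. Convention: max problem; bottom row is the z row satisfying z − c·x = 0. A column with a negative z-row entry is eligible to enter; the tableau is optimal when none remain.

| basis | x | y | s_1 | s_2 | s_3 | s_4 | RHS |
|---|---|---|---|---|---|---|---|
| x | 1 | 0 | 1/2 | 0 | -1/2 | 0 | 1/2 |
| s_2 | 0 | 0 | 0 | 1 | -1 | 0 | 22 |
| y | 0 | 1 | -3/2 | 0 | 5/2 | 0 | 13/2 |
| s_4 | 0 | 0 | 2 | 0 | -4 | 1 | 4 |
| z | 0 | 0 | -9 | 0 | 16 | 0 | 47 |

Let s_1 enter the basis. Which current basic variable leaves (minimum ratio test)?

Column s_1 entries and ratios — x: (1/2)/(1/2) = 1; s_2: 0 ≤ 0, skip; y: -3/2 ≤ 0, skip; s_4: 4/2 = 2.
Smallest ratio is 1 in the row of x, so x leaves.

x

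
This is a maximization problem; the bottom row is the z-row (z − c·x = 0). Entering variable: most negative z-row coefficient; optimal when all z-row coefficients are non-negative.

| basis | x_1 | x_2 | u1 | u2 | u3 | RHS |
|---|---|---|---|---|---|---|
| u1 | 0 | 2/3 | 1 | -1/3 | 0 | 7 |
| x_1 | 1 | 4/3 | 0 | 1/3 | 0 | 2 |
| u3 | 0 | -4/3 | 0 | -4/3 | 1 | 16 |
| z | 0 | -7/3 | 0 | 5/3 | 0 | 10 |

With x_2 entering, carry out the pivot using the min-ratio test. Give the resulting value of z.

Ratio test on column x_2 — row 1: 7/(2/3) = 21/2; row 2: 2/(4/3) = 3/2; row 3: entry -4/3 ≤ 0. Minimum is 3/2 at row 2 (x_1 leaves); pivot element 4/3.
Pivot on row 2; the z-row RHS becomes 10 − (-7/3)·(3/2) = 27/2.

27/2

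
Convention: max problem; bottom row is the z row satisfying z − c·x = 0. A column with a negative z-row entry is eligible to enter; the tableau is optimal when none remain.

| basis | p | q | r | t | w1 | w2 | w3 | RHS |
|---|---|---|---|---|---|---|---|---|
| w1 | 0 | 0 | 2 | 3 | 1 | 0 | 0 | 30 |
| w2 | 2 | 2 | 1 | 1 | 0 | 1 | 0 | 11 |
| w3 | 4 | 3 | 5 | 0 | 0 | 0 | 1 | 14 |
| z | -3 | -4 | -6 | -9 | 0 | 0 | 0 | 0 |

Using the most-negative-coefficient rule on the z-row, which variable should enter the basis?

Negative z-row entries: p: -3, q: -4, r: -6, t: -9.
The most negative is -9 in column t, so t enters.

t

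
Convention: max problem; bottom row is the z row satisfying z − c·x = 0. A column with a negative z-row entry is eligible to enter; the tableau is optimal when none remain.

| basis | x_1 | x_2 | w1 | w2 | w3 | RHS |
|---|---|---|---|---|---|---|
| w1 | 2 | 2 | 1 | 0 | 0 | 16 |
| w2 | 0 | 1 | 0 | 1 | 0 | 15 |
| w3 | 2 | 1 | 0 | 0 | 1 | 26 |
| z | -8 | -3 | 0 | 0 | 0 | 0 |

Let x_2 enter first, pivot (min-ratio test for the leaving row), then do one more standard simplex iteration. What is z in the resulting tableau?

64

Ratio test on column x_2 — row 1: 16/2 = 8; row 2: 15/1 = 15; row 3: 26/1 = 26. Minimum is 8 at row 1 (w1 leaves); pivot element 2.
Pivot on row 1; the z-row RHS becomes 0 − (-3)·8 = 24.
Next entering variable (most negative z-row entry -5): x_1.
Ratio test on column x_1 — row 1: 8/1 = 8; row 2: entry -1 ≤ 0; row 3: 18/1 = 18. Minimum is 8 at row 1 (x_2 leaves); pivot element 1.
After the second pivot the z-row RHS is 24 − (-5)·8 = 64.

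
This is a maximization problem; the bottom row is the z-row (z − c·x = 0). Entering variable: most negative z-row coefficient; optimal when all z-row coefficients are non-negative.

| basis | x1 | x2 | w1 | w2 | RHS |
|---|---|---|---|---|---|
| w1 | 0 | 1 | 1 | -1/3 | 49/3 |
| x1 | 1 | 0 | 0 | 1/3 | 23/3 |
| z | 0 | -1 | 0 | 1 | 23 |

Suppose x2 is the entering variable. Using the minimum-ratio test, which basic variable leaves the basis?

Column x2 entries and ratios — w1: (49/3)/1 = 49/3; x1: 0 ≤ 0, skip.
Smallest ratio is 49/3 in the row of w1, so w1 leaves.

w1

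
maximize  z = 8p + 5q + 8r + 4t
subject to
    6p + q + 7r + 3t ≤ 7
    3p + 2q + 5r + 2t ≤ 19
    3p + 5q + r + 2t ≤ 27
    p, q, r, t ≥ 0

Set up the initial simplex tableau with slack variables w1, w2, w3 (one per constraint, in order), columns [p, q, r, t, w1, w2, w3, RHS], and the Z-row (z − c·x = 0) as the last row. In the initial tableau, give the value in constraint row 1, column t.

Constraint 1 has coefficient 3 on t.

3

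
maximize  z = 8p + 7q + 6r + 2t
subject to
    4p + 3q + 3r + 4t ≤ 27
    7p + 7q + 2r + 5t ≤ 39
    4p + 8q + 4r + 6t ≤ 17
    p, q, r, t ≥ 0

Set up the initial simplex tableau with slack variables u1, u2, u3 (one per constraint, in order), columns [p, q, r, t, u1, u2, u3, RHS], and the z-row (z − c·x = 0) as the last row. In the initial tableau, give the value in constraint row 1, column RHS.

The RHS of constraint 1 is b_1 = 27.

27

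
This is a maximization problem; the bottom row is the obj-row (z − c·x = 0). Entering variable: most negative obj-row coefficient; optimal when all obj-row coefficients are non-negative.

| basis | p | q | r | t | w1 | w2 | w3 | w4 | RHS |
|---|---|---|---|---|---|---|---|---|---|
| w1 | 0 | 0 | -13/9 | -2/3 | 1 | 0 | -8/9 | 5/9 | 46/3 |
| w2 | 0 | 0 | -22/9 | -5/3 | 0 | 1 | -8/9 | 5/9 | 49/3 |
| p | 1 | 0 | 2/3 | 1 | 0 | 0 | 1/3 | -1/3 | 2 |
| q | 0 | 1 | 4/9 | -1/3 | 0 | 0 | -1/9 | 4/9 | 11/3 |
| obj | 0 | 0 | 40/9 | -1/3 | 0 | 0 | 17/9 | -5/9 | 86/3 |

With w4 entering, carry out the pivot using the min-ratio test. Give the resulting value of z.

133/4

Ratio test on column w4 — row 1: (46/3)/(5/9) = 138/5; row 2: (49/3)/(5/9) = 147/5; row 3: entry -1/3 ≤ 0; row 4: (11/3)/(4/9) = 33/4. Minimum is 33/4 at row 4 (q leaves); pivot element 4/9.
Pivot on row 4; the obj-row RHS becomes 86/3 − (-5/9)·(33/4) = 133/4.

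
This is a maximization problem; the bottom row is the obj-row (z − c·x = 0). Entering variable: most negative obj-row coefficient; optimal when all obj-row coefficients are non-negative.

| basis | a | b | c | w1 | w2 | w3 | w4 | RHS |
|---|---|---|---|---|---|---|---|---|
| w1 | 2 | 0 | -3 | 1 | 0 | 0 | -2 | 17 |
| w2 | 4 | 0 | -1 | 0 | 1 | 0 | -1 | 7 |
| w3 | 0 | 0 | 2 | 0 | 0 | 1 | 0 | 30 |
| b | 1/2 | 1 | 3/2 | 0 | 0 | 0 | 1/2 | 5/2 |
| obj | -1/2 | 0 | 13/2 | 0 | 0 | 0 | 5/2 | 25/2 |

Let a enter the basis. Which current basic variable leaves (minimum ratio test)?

Column a entries and ratios — w1: 17/2 = 17/2; w2: 7/4 = 7/4; w3: 0 ≤ 0, skip; b: (5/2)/(1/2) = 5.
Smallest ratio is 7/4 in the row of w2, so w2 leaves.

w2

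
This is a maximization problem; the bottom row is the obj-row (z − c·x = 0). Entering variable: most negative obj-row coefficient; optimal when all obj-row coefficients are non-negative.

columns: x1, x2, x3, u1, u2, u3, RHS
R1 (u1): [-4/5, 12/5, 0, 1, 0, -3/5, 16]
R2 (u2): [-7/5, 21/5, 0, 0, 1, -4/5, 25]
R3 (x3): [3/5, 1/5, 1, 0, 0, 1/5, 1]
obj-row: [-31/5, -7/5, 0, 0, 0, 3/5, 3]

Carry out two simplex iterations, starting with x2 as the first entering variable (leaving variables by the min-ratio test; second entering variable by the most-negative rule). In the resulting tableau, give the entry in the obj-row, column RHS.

Ratio test on column x2 — row 1: 16/(12/5) = 20/3; row 2: 25/(21/5) = 125/21; row 3: 1/(1/5) = 5. Minimum is 5 at row 3 (x3 leaves); pivot element 1/5.
Divide row 3 by 1/5; eliminate column x2 from the other rows.
Second iteration: most negative obj-row entry is -2 in column x1, so x1 enters.
Ratio test on column x1 — row 1: entry -8 ≤ 0; row 2: entry -14 ≤ 0; row 3: 5/3 = 5/3. Minimum is 5/3 at row 3 (x2 leaves); pivot element 3.
Divide row 3 by 3; eliminate column x1 from the other rows.
After both pivots, the entry at the obj-row, column RHS is 40/3.

40/3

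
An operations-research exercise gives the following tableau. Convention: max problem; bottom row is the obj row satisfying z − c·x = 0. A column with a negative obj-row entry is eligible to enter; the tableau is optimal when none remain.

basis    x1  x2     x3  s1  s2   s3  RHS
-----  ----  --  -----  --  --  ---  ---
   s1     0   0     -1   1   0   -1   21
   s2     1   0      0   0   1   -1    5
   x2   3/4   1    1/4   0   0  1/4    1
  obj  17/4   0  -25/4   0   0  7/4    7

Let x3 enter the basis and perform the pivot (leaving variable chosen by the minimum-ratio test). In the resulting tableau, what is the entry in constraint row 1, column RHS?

25

Ratio test on column x3 — row 1: entry -1 ≤ 0; row 2: entry 0 ≤ 0; row 3: 1/(1/4) = 4. Minimum is 4 at row 3 (x2 leaves); pivot element 1/4.
Divide row 3 by 1/4; eliminate column x3 from the other rows.
Row 1 update in column RHS: 21 − (-1)·4 = 25.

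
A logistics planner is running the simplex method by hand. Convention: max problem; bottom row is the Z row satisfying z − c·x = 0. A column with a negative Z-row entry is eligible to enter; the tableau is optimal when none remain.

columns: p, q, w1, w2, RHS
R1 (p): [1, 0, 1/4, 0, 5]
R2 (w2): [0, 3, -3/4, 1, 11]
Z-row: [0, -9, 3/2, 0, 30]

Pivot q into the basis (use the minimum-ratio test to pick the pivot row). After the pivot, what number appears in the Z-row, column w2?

3

Ratio test on column q — row 1: entry 0 ≤ 0; row 2: 11/3 = 11/3. Minimum is 11/3 at row 2 (w2 leaves); pivot element 3.
Divide row 2 by 3; eliminate column q from the other rows.
Z-row update in column w2: 0 − (-9)·(1/3) = 3.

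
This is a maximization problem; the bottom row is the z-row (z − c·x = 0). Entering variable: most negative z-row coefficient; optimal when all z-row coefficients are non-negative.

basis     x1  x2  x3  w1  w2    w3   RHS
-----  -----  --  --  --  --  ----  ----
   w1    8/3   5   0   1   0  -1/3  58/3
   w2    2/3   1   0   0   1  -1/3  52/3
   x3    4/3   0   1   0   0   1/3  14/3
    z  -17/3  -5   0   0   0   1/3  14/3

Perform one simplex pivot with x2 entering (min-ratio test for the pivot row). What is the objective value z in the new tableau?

24

Ratio test on column x2 — row 1: (58/3)/5 = 58/15; row 2: (52/3)/1 = 52/3; row 3: entry 0 ≤ 0. Minimum is 58/15 at row 1 (w1 leaves); pivot element 5.
Pivot on row 1; the z-row RHS becomes 14/3 − (-5)·(58/15) = 24.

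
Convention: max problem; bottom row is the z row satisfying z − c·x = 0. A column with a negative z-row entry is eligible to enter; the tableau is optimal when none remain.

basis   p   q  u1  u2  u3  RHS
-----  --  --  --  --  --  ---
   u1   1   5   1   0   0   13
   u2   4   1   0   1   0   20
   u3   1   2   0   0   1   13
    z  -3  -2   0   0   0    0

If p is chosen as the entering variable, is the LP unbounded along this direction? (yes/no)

Column p has positive entries in row(s) 1, 2, 3, so the ratio test bounds it — not unbounded.

no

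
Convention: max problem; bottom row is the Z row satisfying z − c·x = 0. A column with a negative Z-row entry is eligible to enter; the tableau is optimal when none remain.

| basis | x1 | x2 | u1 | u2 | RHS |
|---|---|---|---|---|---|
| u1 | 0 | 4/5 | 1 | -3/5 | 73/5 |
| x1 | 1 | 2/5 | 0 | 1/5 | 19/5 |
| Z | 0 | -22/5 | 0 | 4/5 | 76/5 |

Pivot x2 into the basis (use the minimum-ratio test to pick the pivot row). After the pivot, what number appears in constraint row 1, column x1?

-2

Ratio test on column x2 — row 1: (73/5)/(4/5) = 73/4; row 2: (19/5)/(2/5) = 19/2. Minimum is 19/2 at row 2 (x1 leaves); pivot element 2/5.
Divide row 2 by 2/5; eliminate column x2 from the other rows.
Row 1 update in column x1: 0 − (4/5)·(5/2) = -2.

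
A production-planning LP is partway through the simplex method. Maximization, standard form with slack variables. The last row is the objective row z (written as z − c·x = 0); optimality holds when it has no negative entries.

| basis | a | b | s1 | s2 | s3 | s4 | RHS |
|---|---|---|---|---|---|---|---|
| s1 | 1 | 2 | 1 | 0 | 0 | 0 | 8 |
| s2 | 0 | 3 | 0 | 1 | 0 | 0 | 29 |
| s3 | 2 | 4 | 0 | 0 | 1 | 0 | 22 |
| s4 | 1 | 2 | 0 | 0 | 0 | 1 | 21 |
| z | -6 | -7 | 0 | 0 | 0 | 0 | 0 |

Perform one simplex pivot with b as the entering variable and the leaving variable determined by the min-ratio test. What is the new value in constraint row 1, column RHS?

Ratio test on column b — row 1: 8/2 = 4; row 2: 29/3 = 29/3; row 3: 22/4 = 11/2; row 4: 21/2 = 21/2. Minimum is 4 at row 1 (s1 leaves); pivot element 2.
Divide row 1 by 2; eliminate column b from the other rows.
In the new row 1, the RHS entry is the old entry divided by the pivot: 8/2 = 4.

4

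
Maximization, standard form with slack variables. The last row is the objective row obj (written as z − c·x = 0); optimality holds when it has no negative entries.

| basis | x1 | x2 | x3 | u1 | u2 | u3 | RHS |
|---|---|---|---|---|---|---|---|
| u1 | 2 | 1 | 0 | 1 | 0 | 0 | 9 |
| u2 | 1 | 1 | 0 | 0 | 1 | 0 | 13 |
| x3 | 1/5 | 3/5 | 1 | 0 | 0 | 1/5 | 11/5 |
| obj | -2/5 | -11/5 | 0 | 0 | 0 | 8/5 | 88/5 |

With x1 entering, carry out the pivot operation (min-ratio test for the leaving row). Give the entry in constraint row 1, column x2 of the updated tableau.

1/2

Ratio test on column x1 — row 1: 9/2 = 9/2; row 2: 13/1 = 13; row 3: (11/5)/(1/5) = 11. Minimum is 9/2 at row 1 (u1 leaves); pivot element 2.
Divide row 1 by 2; eliminate column x1 from the other rows.
In the new row 1, the x2 entry is the old entry divided by the pivot: 1/2 = 1/2.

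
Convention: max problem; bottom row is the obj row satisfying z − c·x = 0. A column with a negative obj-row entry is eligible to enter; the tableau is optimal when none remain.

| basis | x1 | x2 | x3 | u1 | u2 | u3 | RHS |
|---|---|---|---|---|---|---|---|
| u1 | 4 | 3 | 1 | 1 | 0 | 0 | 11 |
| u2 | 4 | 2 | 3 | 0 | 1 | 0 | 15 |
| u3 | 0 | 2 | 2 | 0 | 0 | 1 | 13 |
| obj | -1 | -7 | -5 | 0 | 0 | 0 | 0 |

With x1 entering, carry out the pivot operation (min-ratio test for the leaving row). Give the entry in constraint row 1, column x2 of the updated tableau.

3/4

Ratio test on column x1 — row 1: 11/4 = 11/4; row 2: 15/4 = 15/4; row 3: entry 0 ≤ 0. Minimum is 11/4 at row 1 (u1 leaves); pivot element 4.
Divide row 1 by 4; eliminate column x1 from the other rows.
In the new row 1, the x2 entry is the old entry divided by the pivot: 3/4 = 3/4.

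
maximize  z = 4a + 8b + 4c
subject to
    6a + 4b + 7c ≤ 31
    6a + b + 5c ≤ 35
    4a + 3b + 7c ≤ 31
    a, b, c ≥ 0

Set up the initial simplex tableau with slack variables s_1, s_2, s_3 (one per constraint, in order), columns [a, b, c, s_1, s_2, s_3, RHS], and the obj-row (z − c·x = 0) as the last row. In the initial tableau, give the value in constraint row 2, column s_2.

1

Slack s_2 belongs to constraint 2; its column is the unit vector e_2, so the entry in row 2 is 1.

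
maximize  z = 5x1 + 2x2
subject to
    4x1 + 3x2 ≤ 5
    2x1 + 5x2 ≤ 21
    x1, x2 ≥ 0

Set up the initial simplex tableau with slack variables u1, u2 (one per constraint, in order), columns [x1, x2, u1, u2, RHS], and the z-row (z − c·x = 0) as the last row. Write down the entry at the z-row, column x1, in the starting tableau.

The z-row carries the negated objective coefficients: the x1 entry is -5.

-5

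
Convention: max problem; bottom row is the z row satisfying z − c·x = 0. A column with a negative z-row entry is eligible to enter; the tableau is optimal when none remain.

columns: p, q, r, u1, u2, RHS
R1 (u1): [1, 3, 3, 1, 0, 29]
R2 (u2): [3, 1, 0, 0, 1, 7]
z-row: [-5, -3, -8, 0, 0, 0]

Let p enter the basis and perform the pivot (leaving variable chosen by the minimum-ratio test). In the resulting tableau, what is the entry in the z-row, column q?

Ratio test on column p — row 1: 29/1 = 29; row 2: 7/3 = 7/3. Minimum is 7/3 at row 2 (u2 leaves); pivot element 3.
Divide row 2 by 3; eliminate column p from the other rows.
z-row update in column q: -3 − (-5)·(1/3) = -4/3.

-4/3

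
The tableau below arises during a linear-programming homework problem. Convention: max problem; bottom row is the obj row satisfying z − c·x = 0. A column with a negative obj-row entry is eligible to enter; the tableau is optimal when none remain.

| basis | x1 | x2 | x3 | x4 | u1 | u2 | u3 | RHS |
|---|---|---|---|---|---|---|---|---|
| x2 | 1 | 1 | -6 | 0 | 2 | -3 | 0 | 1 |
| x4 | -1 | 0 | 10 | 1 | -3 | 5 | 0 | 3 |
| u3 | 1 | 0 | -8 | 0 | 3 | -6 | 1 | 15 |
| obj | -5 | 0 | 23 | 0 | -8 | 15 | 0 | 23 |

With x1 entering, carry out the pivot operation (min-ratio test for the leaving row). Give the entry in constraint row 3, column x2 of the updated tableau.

Ratio test on column x1 — row 1: 1/1 = 1; row 2: entry -1 ≤ 0; row 3: 15/1 = 15. Minimum is 1 at row 1 (x2 leaves); pivot element 1.
Divide row 1 by 1; eliminate column x1 from the other rows.
Row 3 update in column x2: 0 − 1·1 = -1.

-1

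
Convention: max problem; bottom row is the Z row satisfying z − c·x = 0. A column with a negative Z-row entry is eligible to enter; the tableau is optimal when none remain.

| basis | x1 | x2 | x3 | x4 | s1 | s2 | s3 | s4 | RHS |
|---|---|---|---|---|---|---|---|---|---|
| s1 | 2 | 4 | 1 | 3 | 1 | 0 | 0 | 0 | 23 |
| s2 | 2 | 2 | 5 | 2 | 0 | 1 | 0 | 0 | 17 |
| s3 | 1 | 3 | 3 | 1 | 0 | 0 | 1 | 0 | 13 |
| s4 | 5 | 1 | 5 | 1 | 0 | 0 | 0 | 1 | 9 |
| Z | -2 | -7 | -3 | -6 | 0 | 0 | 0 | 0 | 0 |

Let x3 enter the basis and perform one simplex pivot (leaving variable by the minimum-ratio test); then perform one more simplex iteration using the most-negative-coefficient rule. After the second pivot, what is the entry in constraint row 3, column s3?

5/12

Ratio test on column x3 — row 1: 23/1 = 23; row 2: 17/5 = 17/5; row 3: 13/3 = 13/3; row 4: 9/5 = 9/5. Minimum is 9/5 at row 4 (s4 leaves); pivot element 5.
Divide row 4 by 5; eliminate column x3 from the other rows.
Second iteration: most negative Z-row entry is -32/5 in column x2, so x2 enters.
Ratio test on column x2 — row 1: (106/5)/(19/5) = 106/19; row 2: 8/1 = 8; row 3: (38/5)/(12/5) = 19/6; row 4: (9/5)/(1/5) = 9. Minimum is 19/6 at row 3 (s3 leaves); pivot element 12/5.
Divide row 3 by 12/5; eliminate column x2 from the other rows.
After both pivots, the entry at constraint row 3, column s3 is 5/12.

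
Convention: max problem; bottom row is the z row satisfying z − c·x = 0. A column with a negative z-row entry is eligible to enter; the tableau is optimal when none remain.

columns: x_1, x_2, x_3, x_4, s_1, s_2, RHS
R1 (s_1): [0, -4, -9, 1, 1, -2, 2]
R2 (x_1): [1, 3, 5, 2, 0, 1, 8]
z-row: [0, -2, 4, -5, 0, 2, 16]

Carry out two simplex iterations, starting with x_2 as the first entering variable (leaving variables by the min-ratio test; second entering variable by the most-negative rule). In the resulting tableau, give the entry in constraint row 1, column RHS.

38/11

Ratio test on column x_2 — row 1: entry -4 ≤ 0; row 2: 8/3 = 8/3. Minimum is 8/3 at row 2 (x_1 leaves); pivot element 3.
Divide row 2 by 3; eliminate column x_2 from the other rows.
Second iteration: most negative z-row entry is -11/3 in column x_4, so x_4 enters.
Ratio test on column x_4 — row 1: (38/3)/(11/3) = 38/11; row 2: (8/3)/(2/3) = 4. Minimum is 38/11 at row 1 (s_1 leaves); pivot element 11/3.
Divide row 1 by 11/3; eliminate column x_4 from the other rows.
After both pivots, the entry at constraint row 1, column RHS is 38/11.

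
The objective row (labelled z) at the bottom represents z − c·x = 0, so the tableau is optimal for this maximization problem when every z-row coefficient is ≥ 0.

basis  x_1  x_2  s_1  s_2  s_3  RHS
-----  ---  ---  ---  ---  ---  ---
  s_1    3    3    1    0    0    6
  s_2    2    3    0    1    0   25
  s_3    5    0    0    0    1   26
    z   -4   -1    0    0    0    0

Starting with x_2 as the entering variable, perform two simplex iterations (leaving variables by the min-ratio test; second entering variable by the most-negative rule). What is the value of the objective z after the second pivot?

Ratio test on column x_2 — row 1: 6/3 = 2; row 2: 25/3 = 25/3; row 3: entry 0 ≤ 0. Minimum is 2 at row 1 (s_1 leaves); pivot element 3.
Pivot on row 1; the z-row RHS becomes 0 − (-1)·2 = 2.
Next entering variable (most negative z-row entry -3): x_1.
Ratio test on column x_1 — row 1: 2/1 = 2; row 2: entry -1 ≤ 0; row 3: 26/5 = 26/5. Minimum is 2 at row 1 (x_2 leaves); pivot element 1.
After the second pivot the z-row RHS is 2 − (-3)·2 = 8.

8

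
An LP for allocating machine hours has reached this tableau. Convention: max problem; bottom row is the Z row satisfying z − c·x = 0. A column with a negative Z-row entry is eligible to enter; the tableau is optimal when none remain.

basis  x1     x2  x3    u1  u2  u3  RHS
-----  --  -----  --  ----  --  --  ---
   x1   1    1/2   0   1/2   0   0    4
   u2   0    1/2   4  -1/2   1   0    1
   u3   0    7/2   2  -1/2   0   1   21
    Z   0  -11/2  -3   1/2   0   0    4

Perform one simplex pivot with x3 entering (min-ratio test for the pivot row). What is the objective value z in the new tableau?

19/4

Ratio test on column x3 — row 1: entry 0 ≤ 0; row 2: 1/4 = 1/4; row 3: 21/2 = 21/2. Minimum is 1/4 at row 2 (u2 leaves); pivot element 4.
Pivot on row 2; the Z-row RHS becomes 4 − (-3)·(1/4) = 19/4.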